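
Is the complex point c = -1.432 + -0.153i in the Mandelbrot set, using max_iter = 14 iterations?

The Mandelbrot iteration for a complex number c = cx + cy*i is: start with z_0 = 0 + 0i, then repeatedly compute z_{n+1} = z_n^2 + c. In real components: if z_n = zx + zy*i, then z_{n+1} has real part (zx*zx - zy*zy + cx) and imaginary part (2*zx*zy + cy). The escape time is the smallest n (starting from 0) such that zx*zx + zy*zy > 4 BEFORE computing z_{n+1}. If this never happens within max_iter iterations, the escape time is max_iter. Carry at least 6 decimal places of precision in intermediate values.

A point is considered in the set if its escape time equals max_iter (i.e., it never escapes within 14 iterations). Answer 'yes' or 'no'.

z_0 = 0 + 0i, c = -1.4320 + -0.1530i
Iter 1: z = -1.4320 + -0.1530i, |z|^2 = 2.0740
Iter 2: z = 0.5952 + 0.2852i, |z|^2 = 0.4356
Iter 3: z = -1.1591 + 0.1865i, |z|^2 = 1.3782
Iter 4: z = -0.1234 + -0.5853i, |z|^2 = 0.3578
Iter 5: z = -1.7594 + -0.0086i, |z|^2 = 3.0955
Iter 6: z = 1.6634 + -0.1229i, |z|^2 = 2.7819
Iter 7: z = 1.3197 + -0.5617i, |z|^2 = 2.0572
Iter 8: z = -0.0058 + -1.6356i, |z|^2 = 2.6752
Iter 9: z = -4.1071 + -0.1339i, |z|^2 = 16.8865
Escaped at iteration 9

Answer: no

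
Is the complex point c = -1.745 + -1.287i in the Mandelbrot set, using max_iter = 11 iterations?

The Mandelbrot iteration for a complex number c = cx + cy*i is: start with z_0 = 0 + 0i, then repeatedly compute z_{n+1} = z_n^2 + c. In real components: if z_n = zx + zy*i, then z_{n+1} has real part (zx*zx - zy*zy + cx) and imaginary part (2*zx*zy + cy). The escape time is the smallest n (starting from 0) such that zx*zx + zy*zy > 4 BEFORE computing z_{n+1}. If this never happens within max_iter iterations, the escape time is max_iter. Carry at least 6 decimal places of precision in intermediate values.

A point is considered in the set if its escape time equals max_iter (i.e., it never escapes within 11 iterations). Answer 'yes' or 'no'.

z_0 = 0 + 0i, c = -1.7450 + -1.2870i
Iter 1: z = -1.7450 + -1.2870i, |z|^2 = 4.7014
Escaped at iteration 1

Answer: no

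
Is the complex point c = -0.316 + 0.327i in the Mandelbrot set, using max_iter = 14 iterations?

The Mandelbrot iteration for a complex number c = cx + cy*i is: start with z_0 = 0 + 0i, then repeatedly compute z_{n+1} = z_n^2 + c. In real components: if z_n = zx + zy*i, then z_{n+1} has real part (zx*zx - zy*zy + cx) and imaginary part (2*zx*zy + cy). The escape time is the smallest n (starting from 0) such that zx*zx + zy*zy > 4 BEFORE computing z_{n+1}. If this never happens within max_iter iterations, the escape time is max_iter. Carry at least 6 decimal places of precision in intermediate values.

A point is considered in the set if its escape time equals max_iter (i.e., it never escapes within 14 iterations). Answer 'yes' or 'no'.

Answer: yes

Derivation:
z_0 = 0 + 0i, c = -0.3160 + 0.3270i
Iter 1: z = -0.3160 + 0.3270i, |z|^2 = 0.2068
Iter 2: z = -0.3231 + 0.1203i, |z|^2 = 0.1189
Iter 3: z = -0.2261 + 0.2492i, |z|^2 = 0.1132
Iter 4: z = -0.3270 + 0.2143i, |z|^2 = 0.1528
Iter 5: z = -0.2550 + 0.1869i, |z|^2 = 0.0999
Iter 6: z = -0.2859 + 0.2317i, |z|^2 = 0.1354
Iter 7: z = -0.2880 + 0.1945i, |z|^2 = 0.1208
Iter 8: z = -0.2709 + 0.2150i, |z|^2 = 0.1196
Iter 9: z = -0.2888 + 0.2105i, |z|^2 = 0.1277
Iter 10: z = -0.2769 + 0.2054i, |z|^2 = 0.1189
Iter 11: z = -0.2815 + 0.2133i, |z|^2 = 0.1247
Iter 12: z = -0.2822 + 0.2069i, |z|^2 = 0.1225
Iter 13: z = -0.2792 + 0.2102i, |z|^2 = 0.1221
Did not escape in 14 iterations → in set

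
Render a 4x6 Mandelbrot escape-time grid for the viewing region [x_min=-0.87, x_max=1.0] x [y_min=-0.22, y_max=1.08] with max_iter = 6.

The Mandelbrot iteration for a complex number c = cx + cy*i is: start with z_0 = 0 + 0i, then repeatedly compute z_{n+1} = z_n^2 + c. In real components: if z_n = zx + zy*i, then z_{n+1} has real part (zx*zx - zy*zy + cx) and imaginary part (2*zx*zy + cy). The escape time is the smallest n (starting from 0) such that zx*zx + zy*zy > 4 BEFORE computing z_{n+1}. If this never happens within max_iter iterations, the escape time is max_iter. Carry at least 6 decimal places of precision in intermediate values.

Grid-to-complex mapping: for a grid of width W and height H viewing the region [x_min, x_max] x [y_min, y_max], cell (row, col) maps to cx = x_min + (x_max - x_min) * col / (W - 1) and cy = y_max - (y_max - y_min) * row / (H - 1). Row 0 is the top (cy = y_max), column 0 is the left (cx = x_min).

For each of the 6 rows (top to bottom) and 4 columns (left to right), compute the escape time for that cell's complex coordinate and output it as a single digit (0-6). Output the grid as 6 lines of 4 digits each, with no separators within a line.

Answer: 3622
4642
5662
6662
6662
6662

Derivation:
(row=0, col=0): c = -0.8700 + 1.0800i → escape time 3
(row=0, col=1): c = -0.2467 + 1.0800i → escape time 6
(row=0, col=2): c = 0.3767 + 1.0800i → escape time 2
(row=0, col=3): c = 1.0000 + 1.0800i → escape time 2
(row=1, col=0): c = -0.8700 + 0.8200i → escape time 4
(row=1, col=1): c = -0.2467 + 0.8200i → escape time 6
(row=1, col=2): c = 0.3767 + 0.8200i → escape time 4
(row=1, col=3): c = 1.0000 + 0.8200i → escape time 2
(row=2, col=0): c = -0.8700 + 0.5600i → escape time 5
(row=2, col=1): c = -0.2467 + 0.5600i → escape time 6
(row=2, col=2): c = 0.3767 + 0.5600i → escape time 6
(row=2, col=3): c = 1.0000 + 0.5600i → escape time 2
(row=3, col=0): c = -0.8700 + 0.3000i → escape time 6
(row=3, col=1): c = -0.2467 + 0.3000i → escape time 6
(row=3, col=2): c = 0.3767 + 0.3000i → escape time 6
(row=3, col=3): c = 1.0000 + 0.3000i → escape time 2
(row=4, col=0): c = -0.8700 + 0.0400i → escape time 6
(row=4, col=1): c = -0.2467 + 0.0400i → escape time 6
(row=4, col=2): c = 0.3767 + 0.0400i → escape time 6
(row=4, col=3): c = 1.0000 + 0.0400i → escape time 2
(row=5, col=0): c = -0.8700 + -0.2200i → escape time 6
(row=5, col=1): c = -0.2467 + -0.2200i → escape time 6
(row=5, col=2): c = 0.3767 + -0.2200i → escape time 6
(row=5, col=3): c = 1.0000 + -0.2200i → escape time 2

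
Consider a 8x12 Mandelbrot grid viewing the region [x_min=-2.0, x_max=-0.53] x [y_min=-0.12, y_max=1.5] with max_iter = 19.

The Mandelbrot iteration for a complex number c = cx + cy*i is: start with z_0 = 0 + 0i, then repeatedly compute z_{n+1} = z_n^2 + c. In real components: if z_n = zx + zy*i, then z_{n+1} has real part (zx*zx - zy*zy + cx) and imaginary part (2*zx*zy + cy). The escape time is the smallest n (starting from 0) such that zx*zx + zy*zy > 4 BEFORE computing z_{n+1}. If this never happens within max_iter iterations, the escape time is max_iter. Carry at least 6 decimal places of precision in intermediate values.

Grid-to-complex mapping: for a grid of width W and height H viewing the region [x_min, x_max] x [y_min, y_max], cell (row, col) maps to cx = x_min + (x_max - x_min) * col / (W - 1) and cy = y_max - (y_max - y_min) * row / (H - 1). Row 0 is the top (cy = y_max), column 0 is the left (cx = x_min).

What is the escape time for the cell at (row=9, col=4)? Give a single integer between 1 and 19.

Answer: 19

Derivation:
z_0 = 0 + 0i, c = -1.1600 + 0.1745i
Iter 1: z = -1.1600 + 0.1745i, |z|^2 = 1.3761
Iter 2: z = 0.1551 + -0.2304i, |z|^2 = 0.0772
Iter 3: z = -1.1890 + 0.1031i, |z|^2 = 1.4244
Iter 4: z = 0.2431 + -0.0705i, |z|^2 = 0.0641
Iter 5: z = -1.1059 + 0.1402i, |z|^2 = 1.2426
Iter 6: z = 0.0433 + -0.1356i, |z|^2 = 0.0203
Iter 7: z = -1.1765 + 0.1628i, |z|^2 = 1.4107
Iter 8: z = 0.1977 + -0.2086i, |z|^2 = 0.0826
Iter 9: z = -1.1644 + 0.0921i, |z|^2 = 1.3643
Iter 10: z = 0.1874 + -0.0399i, |z|^2 = 0.0367
Iter 11: z = -1.1265 + 0.1596i, |z|^2 = 1.2944
Iter 12: z = 0.0835 + -0.1850i, |z|^2 = 0.0412
Iter 13: z = -1.1873 + 0.1436i, |z|^2 = 1.4302
Iter 14: z = 0.2290 + -0.1666i, |z|^2 = 0.0802
Iter 15: z = -1.1353 + 0.0983i, |z|^2 = 1.2986
Iter 16: z = 0.1193 + -0.0486i, |z|^2 = 0.0166
Iter 17: z = -1.1481 + 0.1629i, |z|^2 = 1.3448
Iter 18: z = 0.1317 + -0.1996i, |z|^2 = 0.0572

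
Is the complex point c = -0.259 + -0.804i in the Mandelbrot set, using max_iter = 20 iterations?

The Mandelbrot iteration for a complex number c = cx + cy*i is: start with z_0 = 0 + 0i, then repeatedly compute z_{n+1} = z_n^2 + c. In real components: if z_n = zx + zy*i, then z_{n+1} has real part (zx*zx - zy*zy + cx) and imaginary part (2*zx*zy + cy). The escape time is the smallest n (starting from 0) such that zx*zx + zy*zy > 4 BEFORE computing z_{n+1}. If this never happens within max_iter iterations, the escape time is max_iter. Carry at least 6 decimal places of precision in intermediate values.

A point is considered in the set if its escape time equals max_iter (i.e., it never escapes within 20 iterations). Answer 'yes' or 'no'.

z_0 = 0 + 0i, c = -0.2590 + -0.8040i
Iter 1: z = -0.2590 + -0.8040i, |z|^2 = 0.7135
Iter 2: z = -0.8383 + -0.3875i, |z|^2 = 0.8530
Iter 3: z = 0.2936 + -0.1542i, |z|^2 = 0.1100
Iter 4: z = -0.1966 + -0.8946i, |z|^2 = 0.8389
Iter 5: z = -1.0206 + -0.4523i, |z|^2 = 1.2463
Iter 6: z = 0.5781 + 0.1193i, |z|^2 = 0.3484
Iter 7: z = 0.0610 + -0.6661i, |z|^2 = 0.4474
Iter 8: z = -0.6990 + -0.8853i, |z|^2 = 1.2723
Iter 9: z = -0.5541 + 0.4336i, |z|^2 = 0.4950
Iter 10: z = -0.1399 + -1.2845i, |z|^2 = 1.6695
Iter 11: z = -1.8893 + -0.4445i, |z|^2 = 3.7671
Iter 12: z = 3.1129 + 0.8757i, |z|^2 = 10.4570
Escaped at iteration 12

Answer: no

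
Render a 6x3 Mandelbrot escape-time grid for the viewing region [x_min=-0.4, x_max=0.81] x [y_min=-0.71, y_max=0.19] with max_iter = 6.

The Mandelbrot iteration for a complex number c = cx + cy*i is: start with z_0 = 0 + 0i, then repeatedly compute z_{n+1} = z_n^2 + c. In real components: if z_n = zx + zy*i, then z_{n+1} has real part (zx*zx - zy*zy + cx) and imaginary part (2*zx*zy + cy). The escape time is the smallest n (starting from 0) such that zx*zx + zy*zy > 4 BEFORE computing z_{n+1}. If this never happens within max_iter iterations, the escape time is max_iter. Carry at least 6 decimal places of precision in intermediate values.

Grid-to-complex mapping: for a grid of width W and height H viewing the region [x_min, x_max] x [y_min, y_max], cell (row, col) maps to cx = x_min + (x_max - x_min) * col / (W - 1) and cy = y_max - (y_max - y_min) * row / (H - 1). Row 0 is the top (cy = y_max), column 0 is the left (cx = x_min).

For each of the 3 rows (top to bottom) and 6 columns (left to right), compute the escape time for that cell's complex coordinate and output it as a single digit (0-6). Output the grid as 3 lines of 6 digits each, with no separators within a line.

(row=0, col=0): c = -0.4000 + 0.1900i → escape time 6
(row=0, col=1): c = -0.1580 + 0.1900i → escape time 6
(row=0, col=2): c = 0.0840 + 0.1900i → escape time 6
(row=0, col=3): c = 0.3260 + 0.1900i → escape time 6
(row=0, col=4): c = 0.5680 + 0.1900i → escape time 4
(row=0, col=5): c = 0.8100 + 0.1900i → escape time 3
(row=1, col=0): c = -0.4000 + -0.2600i → escape time 6
(row=1, col=1): c = -0.1580 + -0.2600i → escape time 6
(row=1, col=2): c = 0.0840 + -0.2600i → escape time 6
(row=1, col=3): c = 0.3260 + -0.2600i → escape time 6
(row=1, col=4): c = 0.5680 + -0.2600i → escape time 4
(row=1, col=5): c = 0.8100 + -0.2600i → escape time 3
(row=2, col=0): c = -0.4000 + -0.7100i → escape time 6
(row=2, col=1): c = -0.1580 + -0.7100i → escape time 6
(row=2, col=2): c = 0.0840 + -0.7100i → escape time 6
(row=2, col=3): c = 0.3260 + -0.7100i → escape time 6
(row=2, col=4): c = 0.5680 + -0.7100i → escape time 3
(row=2, col=5): c = 0.8100 + -0.7100i → escape time 2

Answer: 666643
666643
666632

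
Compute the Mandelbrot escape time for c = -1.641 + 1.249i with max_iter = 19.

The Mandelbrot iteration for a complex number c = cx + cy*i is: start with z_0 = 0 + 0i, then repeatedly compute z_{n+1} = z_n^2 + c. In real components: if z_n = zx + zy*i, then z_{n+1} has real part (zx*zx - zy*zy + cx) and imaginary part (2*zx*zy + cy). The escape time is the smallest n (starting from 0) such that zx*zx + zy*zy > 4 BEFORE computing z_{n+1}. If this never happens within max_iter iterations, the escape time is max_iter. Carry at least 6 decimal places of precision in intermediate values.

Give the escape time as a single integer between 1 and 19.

z_0 = 0 + 0i, c = -1.6410 + 1.2490i
Iter 1: z = -1.6410 + 1.2490i, |z|^2 = 4.2529
Escaped at iteration 1

Answer: 1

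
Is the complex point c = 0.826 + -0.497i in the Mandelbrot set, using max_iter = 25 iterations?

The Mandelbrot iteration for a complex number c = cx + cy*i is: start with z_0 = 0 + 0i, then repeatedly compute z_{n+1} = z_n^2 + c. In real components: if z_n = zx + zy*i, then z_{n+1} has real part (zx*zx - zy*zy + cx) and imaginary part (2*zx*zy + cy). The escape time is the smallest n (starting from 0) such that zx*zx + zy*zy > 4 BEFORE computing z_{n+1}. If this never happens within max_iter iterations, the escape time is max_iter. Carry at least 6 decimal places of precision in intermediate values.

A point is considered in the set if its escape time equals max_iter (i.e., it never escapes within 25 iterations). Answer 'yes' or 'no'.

z_0 = 0 + 0i, c = 0.8260 + -0.4970i
Iter 1: z = 0.8260 + -0.4970i, |z|^2 = 0.9293
Iter 2: z = 1.2613 + -1.3180i, |z|^2 = 3.3280
Iter 3: z = 0.6796 + -3.8218i, |z|^2 = 15.0680
Escaped at iteration 3

Answer: no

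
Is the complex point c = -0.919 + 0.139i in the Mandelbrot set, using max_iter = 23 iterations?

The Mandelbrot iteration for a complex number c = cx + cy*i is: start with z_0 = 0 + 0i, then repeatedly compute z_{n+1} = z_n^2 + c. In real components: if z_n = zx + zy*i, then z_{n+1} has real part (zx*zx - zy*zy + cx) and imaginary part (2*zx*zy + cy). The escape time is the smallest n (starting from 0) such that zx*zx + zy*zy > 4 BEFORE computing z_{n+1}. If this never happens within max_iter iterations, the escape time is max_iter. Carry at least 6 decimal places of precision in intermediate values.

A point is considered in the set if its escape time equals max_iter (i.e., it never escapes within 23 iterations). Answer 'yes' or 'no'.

Answer: yes

Derivation:
z_0 = 0 + 0i, c = -0.9190 + 0.1390i
Iter 1: z = -0.9190 + 0.1390i, |z|^2 = 0.8639
Iter 2: z = -0.0938 + -0.1165i, |z|^2 = 0.0224
Iter 3: z = -0.9238 + 0.1608i, |z|^2 = 0.8792
Iter 4: z = -0.0915 + -0.1582i, |z|^2 = 0.0334
Iter 5: z = -0.9356 + 0.1679i, |z|^2 = 0.9036
Iter 6: z = -0.0718 + -0.1753i, |z|^2 = 0.0359
Iter 7: z = -0.9446 + 0.1642i, |z|^2 = 0.9192
Iter 8: z = -0.0537 + -0.1711i, |z|^2 = 0.0322
Iter 9: z = -0.9454 + 0.1574i, |z|^2 = 0.9185
Iter 10: z = -0.0500 + -0.1586i, |z|^2 = 0.0277
Iter 11: z = -0.9417 + 0.1549i, |z|^2 = 0.9107
Iter 12: z = -0.0563 + -0.1526i, |z|^2 = 0.0265
Iter 13: z = -0.9391 + 0.1562i, |z|^2 = 0.9064
Iter 14: z = -0.0614 + -0.1543i, |z|^2 = 0.0276
Iter 15: z = -0.9391 + 0.1580i, |z|^2 = 0.9068
Iter 16: z = -0.0621 + -0.1577i, |z|^2 = 0.0287
Iter 17: z = -0.9400 + 0.1586i, |z|^2 = 0.9087
Iter 18: z = -0.0606 + -0.1592i, |z|^2 = 0.0290
Iter 19: z = -0.9407 + 0.1583i, |z|^2 = 0.9099
Iter 20: z = -0.0592 + -0.1588i, |z|^2 = 0.0287
Iter 21: z = -0.9407 + 0.1578i, |z|^2 = 0.9098
Iter 22: z = -0.0590 + -0.1579i, |z|^2 = 0.0284
Did not escape in 23 iterations → in set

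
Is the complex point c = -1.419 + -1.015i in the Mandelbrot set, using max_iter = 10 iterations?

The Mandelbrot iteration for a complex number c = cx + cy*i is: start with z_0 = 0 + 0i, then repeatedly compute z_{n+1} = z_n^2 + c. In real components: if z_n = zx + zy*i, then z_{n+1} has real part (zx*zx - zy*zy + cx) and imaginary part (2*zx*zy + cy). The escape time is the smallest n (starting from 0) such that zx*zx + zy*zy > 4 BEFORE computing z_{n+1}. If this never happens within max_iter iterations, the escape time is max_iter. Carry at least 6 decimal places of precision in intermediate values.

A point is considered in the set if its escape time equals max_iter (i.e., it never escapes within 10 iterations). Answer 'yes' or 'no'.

z_0 = 0 + 0i, c = -1.4190 + -1.0150i
Iter 1: z = -1.4190 + -1.0150i, |z|^2 = 3.0438
Iter 2: z = -0.4357 + 1.8656i, |z|^2 = 3.6702
Iter 3: z = -4.7095 + -2.6405i, |z|^2 = 29.1522
Escaped at iteration 3

Answer: no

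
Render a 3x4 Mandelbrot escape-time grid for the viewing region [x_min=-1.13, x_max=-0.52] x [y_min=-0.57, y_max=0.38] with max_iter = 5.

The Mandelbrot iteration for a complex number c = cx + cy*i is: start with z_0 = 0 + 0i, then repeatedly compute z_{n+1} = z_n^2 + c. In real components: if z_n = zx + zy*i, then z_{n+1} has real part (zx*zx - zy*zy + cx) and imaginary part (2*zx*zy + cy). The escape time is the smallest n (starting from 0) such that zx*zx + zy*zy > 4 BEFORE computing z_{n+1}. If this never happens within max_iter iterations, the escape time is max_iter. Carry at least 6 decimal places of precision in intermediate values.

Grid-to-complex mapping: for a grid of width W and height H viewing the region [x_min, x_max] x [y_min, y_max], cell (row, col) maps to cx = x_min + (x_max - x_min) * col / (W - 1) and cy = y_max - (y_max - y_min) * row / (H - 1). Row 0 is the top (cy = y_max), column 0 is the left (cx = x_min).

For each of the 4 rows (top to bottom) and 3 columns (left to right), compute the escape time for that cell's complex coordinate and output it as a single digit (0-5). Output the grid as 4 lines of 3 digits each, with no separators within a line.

(row=0, col=0): c = -1.1300 + 0.3800i → escape time 5
(row=0, col=1): c = -0.8250 + 0.3800i → escape time 5
(row=0, col=2): c = -0.5200 + 0.3800i → escape time 5
(row=1, col=0): c = -1.1300 + 0.0633i → escape time 5
(row=1, col=1): c = -0.8250 + 0.0633i → escape time 5
(row=1, col=2): c = -0.5200 + 0.0633i → escape time 5
(row=2, col=0): c = -1.1300 + -0.2533i → escape time 5
(row=2, col=1): c = -0.8250 + -0.2533i → escape time 5
(row=2, col=2): c = -0.5200 + -0.2533i → escape time 5
(row=3, col=0): c = -1.1300 + -0.5700i → escape time 4
(row=3, col=1): c = -0.8250 + -0.5700i → escape time 5
(row=3, col=2): c = -0.5200 + -0.5700i → escape time 5

Answer: 555
555
555
455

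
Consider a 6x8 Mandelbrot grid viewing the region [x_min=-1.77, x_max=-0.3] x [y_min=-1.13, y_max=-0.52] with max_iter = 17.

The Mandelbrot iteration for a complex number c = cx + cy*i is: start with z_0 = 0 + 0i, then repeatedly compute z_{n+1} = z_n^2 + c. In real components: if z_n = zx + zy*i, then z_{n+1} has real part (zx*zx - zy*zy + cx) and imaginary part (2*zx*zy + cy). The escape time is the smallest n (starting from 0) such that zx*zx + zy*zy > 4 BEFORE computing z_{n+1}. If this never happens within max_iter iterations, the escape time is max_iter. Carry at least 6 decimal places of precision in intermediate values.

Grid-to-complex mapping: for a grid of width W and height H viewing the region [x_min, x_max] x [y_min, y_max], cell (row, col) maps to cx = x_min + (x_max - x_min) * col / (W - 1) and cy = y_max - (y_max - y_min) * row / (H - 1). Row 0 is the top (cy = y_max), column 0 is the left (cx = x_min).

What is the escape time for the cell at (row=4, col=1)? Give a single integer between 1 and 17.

Answer: 3

Derivation:
z_0 = 0 + 0i, c = -1.4760 + -0.8686i
Iter 1: z = -1.4760 + -0.8686i, |z|^2 = 2.9330
Iter 2: z = -0.0518 + 1.6955i, |z|^2 = 2.8772
Iter 3: z = -4.3479 + -1.0444i, |z|^2 = 19.9946
Escaped at iteration 3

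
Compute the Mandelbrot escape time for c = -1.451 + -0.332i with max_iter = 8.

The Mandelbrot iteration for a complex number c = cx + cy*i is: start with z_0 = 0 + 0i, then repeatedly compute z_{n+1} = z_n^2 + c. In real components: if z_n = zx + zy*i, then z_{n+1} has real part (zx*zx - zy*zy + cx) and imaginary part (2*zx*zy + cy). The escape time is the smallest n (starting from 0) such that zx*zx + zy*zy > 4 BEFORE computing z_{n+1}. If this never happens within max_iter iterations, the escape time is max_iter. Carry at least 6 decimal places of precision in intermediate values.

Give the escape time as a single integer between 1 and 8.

z_0 = 0 + 0i, c = -1.4510 + -0.3320i
Iter 1: z = -1.4510 + -0.3320i, |z|^2 = 2.2156
Iter 2: z = 0.5442 + 0.6315i, |z|^2 = 0.6949
Iter 3: z = -1.5536 + 0.3553i, |z|^2 = 2.5399
Iter 4: z = 0.8365 + -1.4359i, |z|^2 = 2.7615
Iter 5: z = -2.8129 + -2.7343i, |z|^2 = 15.3888
Escaped at iteration 5

Answer: 5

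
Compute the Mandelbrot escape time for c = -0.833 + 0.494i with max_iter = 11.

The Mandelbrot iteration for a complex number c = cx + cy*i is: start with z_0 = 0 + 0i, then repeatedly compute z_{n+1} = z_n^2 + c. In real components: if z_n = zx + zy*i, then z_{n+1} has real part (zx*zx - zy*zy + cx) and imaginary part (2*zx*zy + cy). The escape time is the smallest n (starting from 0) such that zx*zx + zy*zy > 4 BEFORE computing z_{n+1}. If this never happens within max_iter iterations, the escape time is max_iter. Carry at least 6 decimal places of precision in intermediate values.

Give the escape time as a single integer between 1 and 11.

z_0 = 0 + 0i, c = -0.8330 + 0.4940i
Iter 1: z = -0.8330 + 0.4940i, |z|^2 = 0.9379
Iter 2: z = -0.3831 + -0.3290i, |z|^2 = 0.2550
Iter 3: z = -0.7944 + 0.7461i, |z|^2 = 1.1878
Iter 4: z = -0.7585 + -0.6915i, |z|^2 = 1.0536
Iter 5: z = -0.7358 + 1.5431i, |z|^2 = 2.9224
Iter 6: z = -2.6727 + -1.7766i, |z|^2 = 10.2996
Escaped at iteration 6

Answer: 6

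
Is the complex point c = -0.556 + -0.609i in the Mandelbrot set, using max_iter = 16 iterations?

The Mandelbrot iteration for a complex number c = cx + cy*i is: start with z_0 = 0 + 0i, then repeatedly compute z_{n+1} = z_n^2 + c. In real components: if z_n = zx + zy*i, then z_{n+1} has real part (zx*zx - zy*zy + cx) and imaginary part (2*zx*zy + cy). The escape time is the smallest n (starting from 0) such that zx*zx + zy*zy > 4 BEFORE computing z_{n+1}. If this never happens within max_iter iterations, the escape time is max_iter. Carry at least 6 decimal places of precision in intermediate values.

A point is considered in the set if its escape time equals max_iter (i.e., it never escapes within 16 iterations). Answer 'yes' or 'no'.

Answer: yes

Derivation:
z_0 = 0 + 0i, c = -0.5560 + -0.6090i
Iter 1: z = -0.5560 + -0.6090i, |z|^2 = 0.6800
Iter 2: z = -0.6177 + 0.0682i, |z|^2 = 0.3863
Iter 3: z = -0.1790 + -0.6933i, |z|^2 = 0.5127
Iter 4: z = -1.0046 + -0.3607i, |z|^2 = 1.1393
Iter 5: z = 0.3230 + 0.1158i, |z|^2 = 0.1177
Iter 6: z = -0.4651 + -0.5342i, |z|^2 = 0.5017
Iter 7: z = -0.6251 + -0.1121i, |z|^2 = 0.4033
Iter 8: z = -0.1779 + -0.4688i, |z|^2 = 0.2514
Iter 9: z = -0.7442 + -0.4422i, |z|^2 = 0.7494
Iter 10: z = -0.1978 + 0.0492i, |z|^2 = 0.0415
Iter 11: z = -0.5193 + -0.6285i, |z|^2 = 0.6646
Iter 12: z = -0.6813 + 0.0437i, |z|^2 = 0.4661
Iter 13: z = -0.0938 + -0.6686i, |z|^2 = 0.4558
Iter 14: z = -0.9942 + -0.4836i, |z|^2 = 1.2223
Iter 15: z = 0.1985 + 0.3526i, |z|^2 = 0.1638
Did not escape in 16 iterations → in set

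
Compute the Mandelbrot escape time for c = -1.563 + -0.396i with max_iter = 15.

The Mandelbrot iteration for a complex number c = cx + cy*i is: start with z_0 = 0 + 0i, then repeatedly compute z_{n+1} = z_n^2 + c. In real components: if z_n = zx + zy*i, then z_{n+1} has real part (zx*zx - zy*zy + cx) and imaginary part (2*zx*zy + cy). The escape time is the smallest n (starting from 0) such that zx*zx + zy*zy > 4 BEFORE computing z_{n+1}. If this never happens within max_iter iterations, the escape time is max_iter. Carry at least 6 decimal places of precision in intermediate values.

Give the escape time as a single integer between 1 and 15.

Answer: 4

Derivation:
z_0 = 0 + 0i, c = -1.5630 + -0.3960i
Iter 1: z = -1.5630 + -0.3960i, |z|^2 = 2.5998
Iter 2: z = 0.7232 + 0.8419i, |z|^2 = 1.2317
Iter 3: z = -1.7488 + 0.8216i, |z|^2 = 3.7335
Iter 4: z = 0.8203 + -3.2698i, |z|^2 = 11.3647
Escaped at iteration 4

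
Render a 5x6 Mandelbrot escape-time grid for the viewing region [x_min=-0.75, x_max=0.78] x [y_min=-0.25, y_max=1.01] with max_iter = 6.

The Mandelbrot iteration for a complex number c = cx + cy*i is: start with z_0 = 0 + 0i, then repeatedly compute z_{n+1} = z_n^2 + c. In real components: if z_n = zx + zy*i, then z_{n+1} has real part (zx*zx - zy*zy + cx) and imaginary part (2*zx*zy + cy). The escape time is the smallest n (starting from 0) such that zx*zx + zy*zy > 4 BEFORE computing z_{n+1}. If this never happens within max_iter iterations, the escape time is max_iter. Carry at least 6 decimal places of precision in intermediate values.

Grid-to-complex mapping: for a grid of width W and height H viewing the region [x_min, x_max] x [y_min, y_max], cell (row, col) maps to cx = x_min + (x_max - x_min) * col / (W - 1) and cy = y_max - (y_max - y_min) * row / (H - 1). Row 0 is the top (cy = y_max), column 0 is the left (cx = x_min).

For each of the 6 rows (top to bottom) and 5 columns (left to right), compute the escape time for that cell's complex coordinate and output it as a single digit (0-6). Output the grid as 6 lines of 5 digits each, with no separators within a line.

Answer: 35632
46642
66663
66663
66663
66663

Derivation:
(row=0, col=0): c = -0.7500 + 1.0100i → escape time 3
(row=0, col=1): c = -0.3675 + 1.0100i → escape time 5
(row=0, col=2): c = 0.0150 + 1.0100i → escape time 6
(row=0, col=3): c = 0.3975 + 1.0100i → escape time 3
(row=0, col=4): c = 0.7800 + 1.0100i → escape time 2
(row=1, col=0): c = -0.7500 + 0.7580i → escape time 4
(row=1, col=1): c = -0.3675 + 0.7580i → escape time 6
(row=1, col=2): c = 0.0150 + 0.7580i → escape time 6
(row=1, col=3): c = 0.3975 + 0.7580i → escape time 4
(row=1, col=4): c = 0.7800 + 0.7580i → escape time 2
(row=2, col=0): c = -0.7500 + 0.5060i → escape time 6
(row=2, col=1): c = -0.3675 + 0.5060i → escape time 6
(row=2, col=2): c = 0.0150 + 0.5060i → escape time 6
(row=2, col=3): c = 0.3975 + 0.5060i → escape time 6
(row=2, col=4): c = 0.7800 + 0.5060i → escape time 3
(row=3, col=0): c = -0.7500 + 0.2540i → escape time 6
(row=3, col=1): c = -0.3675 + 0.2540i → escape time 6
(row=3, col=2): c = 0.0150 + 0.2540i → escape time 6
(row=3, col=3): c = 0.3975 + 0.2540i → escape time 6
(row=3, col=4): c = 0.7800 + 0.2540i → escape time 3
(row=4, col=0): c = -0.7500 + 0.0020i → escape time 6
(row=4, col=1): c = -0.3675 + 0.0020i → escape time 6
(row=4, col=2): c = 0.0150 + 0.0020i → escape time 6
(row=4, col=3): c = 0.3975 + 0.0020i → escape time 6
(row=4, col=4): c = 0.7800 + 0.0020i → escape time 3
(row=5, col=0): c = -0.7500 + -0.2500i → escape time 6
(row=5, col=1): c = -0.3675 + -0.2500i → escape time 6
(row=5, col=2): c = 0.0150 + -0.2500i → escape time 6
(row=5, col=3): c = 0.3975 + -0.2500i → escape time 6
(row=5, col=4): c = 0.7800 + -0.2500i → escape time 3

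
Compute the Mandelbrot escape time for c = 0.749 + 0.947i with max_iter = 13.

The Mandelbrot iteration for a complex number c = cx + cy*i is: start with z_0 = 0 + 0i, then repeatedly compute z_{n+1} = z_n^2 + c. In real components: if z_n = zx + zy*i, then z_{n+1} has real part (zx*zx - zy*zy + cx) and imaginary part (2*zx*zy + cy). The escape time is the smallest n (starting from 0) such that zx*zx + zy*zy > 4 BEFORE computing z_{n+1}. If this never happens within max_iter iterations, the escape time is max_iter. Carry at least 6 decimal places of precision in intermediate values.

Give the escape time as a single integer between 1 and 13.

Answer: 2

Derivation:
z_0 = 0 + 0i, c = 0.7490 + 0.9470i
Iter 1: z = 0.7490 + 0.9470i, |z|^2 = 1.4578
Iter 2: z = 0.4132 + 2.3656i, |z|^2 = 5.7668
Escaped at iteration 2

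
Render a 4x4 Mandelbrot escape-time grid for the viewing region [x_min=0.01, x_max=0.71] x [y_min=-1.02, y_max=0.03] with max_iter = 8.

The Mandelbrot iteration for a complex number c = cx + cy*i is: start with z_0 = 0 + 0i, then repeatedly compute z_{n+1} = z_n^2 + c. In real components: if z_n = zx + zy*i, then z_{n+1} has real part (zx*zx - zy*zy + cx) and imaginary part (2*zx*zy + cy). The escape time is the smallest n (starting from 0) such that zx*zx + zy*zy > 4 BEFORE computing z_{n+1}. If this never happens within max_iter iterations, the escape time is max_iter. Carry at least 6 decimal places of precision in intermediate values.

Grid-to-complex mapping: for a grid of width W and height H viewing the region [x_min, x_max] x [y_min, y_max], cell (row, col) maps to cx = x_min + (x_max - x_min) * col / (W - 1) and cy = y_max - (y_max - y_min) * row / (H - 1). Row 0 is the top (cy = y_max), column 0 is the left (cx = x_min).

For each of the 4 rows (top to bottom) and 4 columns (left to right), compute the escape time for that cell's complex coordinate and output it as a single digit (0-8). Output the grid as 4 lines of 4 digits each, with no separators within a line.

(row=0, col=0): c = 0.0100 + 0.0300i → escape time 8
(row=0, col=1): c = 0.2433 + 0.0300i → escape time 8
(row=0, col=2): c = 0.4767 + 0.0300i → escape time 5
(row=0, col=3): c = 0.7100 + 0.0300i → escape time 3
(row=1, col=0): c = 0.0100 + -0.3200i → escape time 8
(row=1, col=1): c = 0.2433 + -0.3200i → escape time 8
(row=1, col=2): c = 0.4767 + -0.3200i → escape time 6
(row=1, col=3): c = 0.7100 + -0.3200i → escape time 3
(row=2, col=0): c = 0.0100 + -0.6700i → escape time 8
(row=2, col=1): c = 0.2433 + -0.6700i → escape time 7
(row=2, col=2): c = 0.4767 + -0.6700i → escape time 4
(row=2, col=3): c = 0.7100 + -0.6700i → escape time 3
(row=3, col=0): c = 0.0100 + -1.0200i → escape time 6
(row=3, col=1): c = 0.2433 + -1.0200i → escape time 4
(row=3, col=2): c = 0.4767 + -1.0200i → escape time 2
(row=3, col=3): c = 0.7100 + -1.0200i → escape time 2

Answer: 8853
8863
8743
6422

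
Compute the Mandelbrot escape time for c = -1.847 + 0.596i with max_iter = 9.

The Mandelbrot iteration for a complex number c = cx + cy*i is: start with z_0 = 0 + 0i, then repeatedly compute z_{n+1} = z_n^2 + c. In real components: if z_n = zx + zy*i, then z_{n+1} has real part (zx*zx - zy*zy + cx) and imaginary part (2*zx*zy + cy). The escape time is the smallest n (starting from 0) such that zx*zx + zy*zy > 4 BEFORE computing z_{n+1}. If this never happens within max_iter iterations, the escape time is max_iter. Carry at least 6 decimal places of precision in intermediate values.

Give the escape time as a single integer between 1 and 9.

z_0 = 0 + 0i, c = -1.8470 + 0.5960i
Iter 1: z = -1.8470 + 0.5960i, |z|^2 = 3.7666
Iter 2: z = 1.2092 + -1.6056i, |z|^2 = 4.0402
Escaped at iteration 2

Answer: 2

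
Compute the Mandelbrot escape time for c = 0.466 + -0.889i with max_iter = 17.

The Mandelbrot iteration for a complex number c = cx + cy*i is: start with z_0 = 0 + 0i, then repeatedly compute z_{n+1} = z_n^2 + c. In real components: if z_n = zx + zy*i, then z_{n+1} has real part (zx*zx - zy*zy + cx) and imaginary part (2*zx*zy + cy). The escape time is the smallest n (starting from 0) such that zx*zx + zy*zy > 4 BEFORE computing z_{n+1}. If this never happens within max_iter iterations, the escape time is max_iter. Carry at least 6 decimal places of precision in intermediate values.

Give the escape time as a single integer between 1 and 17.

z_0 = 0 + 0i, c = 0.4660 + -0.8890i
Iter 1: z = 0.4660 + -0.8890i, |z|^2 = 1.0075
Iter 2: z = -0.1072 + -1.7175i, |z|^2 = 2.9615
Iter 3: z = -2.4725 + -0.5209i, |z|^2 = 6.3845
Escaped at iteration 3

Answer: 3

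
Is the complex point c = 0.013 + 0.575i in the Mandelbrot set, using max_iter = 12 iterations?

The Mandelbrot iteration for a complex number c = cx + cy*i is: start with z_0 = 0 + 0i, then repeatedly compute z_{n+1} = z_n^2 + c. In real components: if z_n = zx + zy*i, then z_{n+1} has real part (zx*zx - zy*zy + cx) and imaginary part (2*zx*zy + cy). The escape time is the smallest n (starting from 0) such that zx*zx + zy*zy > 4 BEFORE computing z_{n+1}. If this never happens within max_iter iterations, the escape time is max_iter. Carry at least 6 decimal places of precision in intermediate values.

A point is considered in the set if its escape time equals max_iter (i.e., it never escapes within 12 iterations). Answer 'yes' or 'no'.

Answer: yes

Derivation:
z_0 = 0 + 0i, c = 0.0130 + 0.5750i
Iter 1: z = 0.0130 + 0.5750i, |z|^2 = 0.3308
Iter 2: z = -0.3175 + 0.5899i, |z|^2 = 0.4488
Iter 3: z = -0.2343 + 0.2004i, |z|^2 = 0.0951
Iter 4: z = 0.0277 + 0.4811i, |z|^2 = 0.2322
Iter 5: z = -0.2177 + 0.6017i, |z|^2 = 0.4094
Iter 6: z = -0.3016 + 0.3131i, |z|^2 = 0.1890
Iter 7: z = 0.0060 + 0.3862i, |z|^2 = 0.1492
Iter 8: z = -0.1361 + 0.5796i, |z|^2 = 0.3545
Iter 9: z = -0.3044 + 0.4173i, |z|^2 = 0.2668
Iter 10: z = -0.0684 + 0.3210i, |z|^2 = 0.1077
Iter 11: z = -0.0853 + 0.5311i, |z|^2 = 0.2893
Did not escape in 12 iterations → in set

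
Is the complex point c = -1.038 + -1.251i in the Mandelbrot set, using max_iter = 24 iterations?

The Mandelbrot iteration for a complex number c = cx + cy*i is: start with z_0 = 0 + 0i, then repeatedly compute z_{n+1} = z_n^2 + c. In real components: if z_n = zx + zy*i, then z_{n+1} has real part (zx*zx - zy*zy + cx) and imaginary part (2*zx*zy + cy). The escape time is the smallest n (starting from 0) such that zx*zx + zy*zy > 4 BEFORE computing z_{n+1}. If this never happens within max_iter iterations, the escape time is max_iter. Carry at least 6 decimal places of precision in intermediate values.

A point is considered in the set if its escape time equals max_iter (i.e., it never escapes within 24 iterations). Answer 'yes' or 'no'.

Answer: no

Derivation:
z_0 = 0 + 0i, c = -1.0380 + -1.2510i
Iter 1: z = -1.0380 + -1.2510i, |z|^2 = 2.6424
Iter 2: z = -1.5256 + 1.3461i, |z|^2 = 4.1392
Escaped at iteration 2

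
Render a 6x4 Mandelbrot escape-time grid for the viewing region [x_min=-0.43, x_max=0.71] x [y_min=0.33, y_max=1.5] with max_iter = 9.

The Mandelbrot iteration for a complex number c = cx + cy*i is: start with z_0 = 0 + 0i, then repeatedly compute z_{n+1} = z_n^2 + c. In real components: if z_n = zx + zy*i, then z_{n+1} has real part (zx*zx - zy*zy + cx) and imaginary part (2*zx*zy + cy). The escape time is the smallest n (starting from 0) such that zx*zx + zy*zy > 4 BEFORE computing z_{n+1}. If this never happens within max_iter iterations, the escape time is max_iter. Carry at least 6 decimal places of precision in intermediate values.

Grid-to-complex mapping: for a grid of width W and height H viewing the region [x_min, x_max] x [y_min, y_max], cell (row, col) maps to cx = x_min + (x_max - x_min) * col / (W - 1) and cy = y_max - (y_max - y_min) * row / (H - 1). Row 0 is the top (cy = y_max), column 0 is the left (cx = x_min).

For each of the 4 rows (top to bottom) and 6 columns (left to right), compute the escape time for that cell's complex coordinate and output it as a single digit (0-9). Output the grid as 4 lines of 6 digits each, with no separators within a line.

Answer: 222222
494322
799643
999963

Derivation:
(row=0, col=0): c = -0.4300 + 1.5000i → escape time 2
(row=0, col=1): c = -0.2020 + 1.5000i → escape time 2
(row=0, col=2): c = 0.0260 + 1.5000i → escape time 2
(row=0, col=3): c = 0.2540 + 1.5000i → escape time 2
(row=0, col=4): c = 0.4820 + 1.5000i → escape time 2
(row=0, col=5): c = 0.7100 + 1.5000i → escape time 2
(row=1, col=0): c = -0.4300 + 1.1100i → escape time 4
(row=1, col=1): c = -0.2020 + 1.1100i → escape time 9
(row=1, col=2): c = 0.0260 + 1.1100i → escape time 4
(row=1, col=3): c = 0.2540 + 1.1100i → escape time 3
(row=1, col=4): c = 0.4820 + 1.1100i → escape time 2
(row=1, col=5): c = 0.7100 + 1.1100i → escape time 2
(row=2, col=0): c = -0.4300 + 0.7200i → escape time 7
(row=2, col=1): c = -0.2020 + 0.7200i → escape time 9
(row=2, col=2): c = 0.0260 + 0.7200i → escape time 9
(row=2, col=3): c = 0.2540 + 0.7200i → escape time 6
(row=2, col=4): c = 0.4820 + 0.7200i → escape time 4
(row=2, col=5): c = 0.7100 + 0.7200i → escape time 3
(row=3, col=0): c = -0.4300 + 0.3300i → escape time 9
(row=3, col=1): c = -0.2020 + 0.3300i → escape time 9
(row=3, col=2): c = 0.0260 + 0.3300i → escape time 9
(row=3, col=3): c = 0.2540 + 0.3300i → escape time 9
(row=3, col=4): c = 0.4820 + 0.3300i → escape time 6
(row=3, col=5): c = 0.7100 + 0.3300i → escape time 3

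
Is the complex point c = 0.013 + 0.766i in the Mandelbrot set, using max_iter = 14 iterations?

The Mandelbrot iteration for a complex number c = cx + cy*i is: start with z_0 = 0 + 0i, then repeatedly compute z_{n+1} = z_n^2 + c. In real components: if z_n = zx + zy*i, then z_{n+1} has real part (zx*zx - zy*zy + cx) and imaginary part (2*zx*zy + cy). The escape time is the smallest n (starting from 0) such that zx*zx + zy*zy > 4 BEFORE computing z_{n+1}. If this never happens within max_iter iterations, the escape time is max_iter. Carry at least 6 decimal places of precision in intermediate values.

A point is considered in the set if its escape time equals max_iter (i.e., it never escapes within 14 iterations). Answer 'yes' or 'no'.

Answer: yes

Derivation:
z_0 = 0 + 0i, c = 0.0130 + 0.7660i
Iter 1: z = 0.0130 + 0.7660i, |z|^2 = 0.5869
Iter 2: z = -0.5736 + 0.7859i, |z|^2 = 0.9467
Iter 3: z = -0.2757 + -0.1356i, |z|^2 = 0.0944
Iter 4: z = 0.0706 + 0.8407i, |z|^2 = 0.7118
Iter 5: z = -0.6889 + 0.8847i, |z|^2 = 1.2573
Iter 6: z = -0.2952 + -0.4529i, |z|^2 = 0.2923
Iter 7: z = -0.1050 + 1.0334i, |z|^2 = 1.0789
Iter 8: z = -1.0439 + 0.5490i, |z|^2 = 1.3911
Iter 9: z = 0.8013 + -0.3801i, |z|^2 = 0.7866
Iter 10: z = 0.5107 + 0.1568i, |z|^2 = 0.2853
Iter 11: z = 0.2492 + 0.9261i, |z|^2 = 0.9198
Iter 12: z = -0.7826 + 1.2276i, |z|^2 = 2.1194
Iter 13: z = -0.8814 + -1.1554i, |z|^2 = 2.1118
Did not escape in 14 iterations → in set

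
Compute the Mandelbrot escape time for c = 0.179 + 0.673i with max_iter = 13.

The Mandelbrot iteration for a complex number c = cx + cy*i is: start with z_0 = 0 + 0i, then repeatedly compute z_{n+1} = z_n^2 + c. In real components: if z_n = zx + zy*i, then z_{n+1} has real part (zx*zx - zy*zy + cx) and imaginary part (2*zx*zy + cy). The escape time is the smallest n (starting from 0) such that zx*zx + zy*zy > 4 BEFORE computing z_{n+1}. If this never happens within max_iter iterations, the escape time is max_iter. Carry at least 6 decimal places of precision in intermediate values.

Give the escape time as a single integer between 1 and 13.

z_0 = 0 + 0i, c = 0.1790 + 0.6730i
Iter 1: z = 0.1790 + 0.6730i, |z|^2 = 0.4850
Iter 2: z = -0.2419 + 0.9139i, |z|^2 = 0.8938
Iter 3: z = -0.5978 + 0.2309i, |z|^2 = 0.4106
Iter 4: z = 0.4830 + 0.3970i, |z|^2 = 0.3909
Iter 5: z = 0.2547 + 1.0565i, |z|^2 = 1.1811
Iter 6: z = -0.8724 + 1.2112i, |z|^2 = 2.2280
Iter 7: z = -0.5270 + -1.4402i, |z|^2 = 2.3520
Iter 8: z = -1.6175 + 2.1910i, |z|^2 = 7.4169
Escaped at iteration 8

Answer: 8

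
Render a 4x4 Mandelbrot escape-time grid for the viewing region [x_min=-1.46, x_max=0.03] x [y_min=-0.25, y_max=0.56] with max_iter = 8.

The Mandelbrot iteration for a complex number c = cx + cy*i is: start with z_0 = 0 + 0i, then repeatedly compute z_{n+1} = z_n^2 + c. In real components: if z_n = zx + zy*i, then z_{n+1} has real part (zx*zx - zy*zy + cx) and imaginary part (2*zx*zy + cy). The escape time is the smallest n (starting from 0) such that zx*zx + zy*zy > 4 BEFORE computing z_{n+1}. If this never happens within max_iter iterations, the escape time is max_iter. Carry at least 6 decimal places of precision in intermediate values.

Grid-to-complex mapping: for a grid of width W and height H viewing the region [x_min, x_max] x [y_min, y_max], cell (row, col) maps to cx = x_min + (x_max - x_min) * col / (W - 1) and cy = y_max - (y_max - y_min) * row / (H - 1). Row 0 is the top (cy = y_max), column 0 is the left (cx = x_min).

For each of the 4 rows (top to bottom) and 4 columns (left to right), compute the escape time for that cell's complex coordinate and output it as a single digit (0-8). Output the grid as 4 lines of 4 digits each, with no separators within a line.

Answer: 3588
5888
8888
5888

Derivation:
(row=0, col=0): c = -1.4600 + 0.5600i → escape time 3
(row=0, col=1): c = -0.9633 + 0.5600i → escape time 5
(row=0, col=2): c = -0.4667 + 0.5600i → escape time 8
(row=0, col=3): c = 0.0300 + 0.5600i → escape time 8
(row=1, col=0): c = -1.4600 + 0.2900i → escape time 5
(row=1, col=1): c = -0.9633 + 0.2900i → escape time 8
(row=1, col=2): c = -0.4667 + 0.2900i → escape time 8
(row=1, col=3): c = 0.0300 + 0.2900i → escape time 8
(row=2, col=0): c = -1.4600 + 0.0200i → escape time 8
(row=2, col=1): c = -0.9633 + 0.0200i → escape time 8
(row=2, col=2): c = -0.4667 + 0.0200i → escape time 8
(row=2, col=3): c = 0.0300 + 0.0200i → escape time 8
(row=3, col=0): c = -1.4600 + -0.2500i → escape time 5
(row=3, col=1): c = -0.9633 + -0.2500i → escape time 8
(row=3, col=2): c = -0.4667 + -0.2500i → escape time 8
(row=3, col=3): c = 0.0300 + -0.2500i → escape time 8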